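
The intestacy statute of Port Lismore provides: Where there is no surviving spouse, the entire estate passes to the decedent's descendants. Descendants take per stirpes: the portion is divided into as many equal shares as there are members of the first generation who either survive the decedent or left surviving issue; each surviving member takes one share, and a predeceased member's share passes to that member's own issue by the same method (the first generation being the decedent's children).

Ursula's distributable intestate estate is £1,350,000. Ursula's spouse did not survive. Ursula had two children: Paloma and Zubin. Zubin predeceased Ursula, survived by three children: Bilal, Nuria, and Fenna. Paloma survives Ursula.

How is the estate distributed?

Paloma: £675,000; Bilal: £225,000; Nuria: £225,000; Fenna: £225,000

The entire £1,350,000 passes to the descendants.
That amount (£1,350,000) is divided into 2 shares of £675,000: Paloma takes £675,000; Zubin's £675,000 share passes to Zubin's issue.
Zubin's share (£675,000) is divided into 3 shares of £225,000: Bilal, Nuria, and Fenna each take £225,000.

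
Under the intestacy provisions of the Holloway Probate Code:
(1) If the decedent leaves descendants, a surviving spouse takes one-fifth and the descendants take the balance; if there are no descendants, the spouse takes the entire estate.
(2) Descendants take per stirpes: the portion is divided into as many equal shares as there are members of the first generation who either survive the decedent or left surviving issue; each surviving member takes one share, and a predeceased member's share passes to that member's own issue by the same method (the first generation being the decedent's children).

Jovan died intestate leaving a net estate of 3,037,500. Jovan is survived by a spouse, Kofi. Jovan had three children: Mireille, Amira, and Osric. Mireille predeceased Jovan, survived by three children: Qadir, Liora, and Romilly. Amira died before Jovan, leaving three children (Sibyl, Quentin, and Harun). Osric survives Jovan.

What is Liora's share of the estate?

Liora receives 270,000.

Kofi takes one-fifth of 3,037,500 = 607,500. The remaining 2,430,000 passes to the descendants.
The descendants' portion (2,430,000) is divided into 3 shares of 810,000: Osric takes 810,000; Mireille's 810,000 share passes to Mireille's issue; Amira's 810,000 share passes to Amira's issue.
Mireille's share (810,000) is divided into 3 shares of 270,000: Qadir, Liora, and Romilly each take 270,000.
Amira's share (810,000) is divided into 3 shares of 270,000: Sibyl, Quentin, and Harun each take 270,000.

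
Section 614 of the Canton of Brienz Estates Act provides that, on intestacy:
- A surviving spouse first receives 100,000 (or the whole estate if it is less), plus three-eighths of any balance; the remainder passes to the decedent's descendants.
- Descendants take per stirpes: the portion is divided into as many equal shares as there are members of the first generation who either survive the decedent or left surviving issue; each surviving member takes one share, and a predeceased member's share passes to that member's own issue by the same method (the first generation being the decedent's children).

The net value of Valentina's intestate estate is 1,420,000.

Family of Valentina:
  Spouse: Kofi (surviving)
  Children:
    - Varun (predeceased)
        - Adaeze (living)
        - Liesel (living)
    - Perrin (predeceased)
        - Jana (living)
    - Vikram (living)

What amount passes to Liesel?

Liesel receives 137,500.

Kofi first takes 100,000, leaving a balance of 1,320,000. Kofi then takes three-eighths of the balance (495,000), for a total of 595,000. The remaining 825,000 passes to the descendants.
The descendants' portion (825,000) is divided into 3 shares of 275,000: Vikram takes 275,000; Varun's 275,000 share passes to Varun's issue; Perrin's 275,000 share passes to Perrin's issue.
Varun's share (275,000) is divided into 2 shares of 137,500: Adaeze and Liesel each take 137,500.
Perrin's share (275,000) passes entirely to Jana.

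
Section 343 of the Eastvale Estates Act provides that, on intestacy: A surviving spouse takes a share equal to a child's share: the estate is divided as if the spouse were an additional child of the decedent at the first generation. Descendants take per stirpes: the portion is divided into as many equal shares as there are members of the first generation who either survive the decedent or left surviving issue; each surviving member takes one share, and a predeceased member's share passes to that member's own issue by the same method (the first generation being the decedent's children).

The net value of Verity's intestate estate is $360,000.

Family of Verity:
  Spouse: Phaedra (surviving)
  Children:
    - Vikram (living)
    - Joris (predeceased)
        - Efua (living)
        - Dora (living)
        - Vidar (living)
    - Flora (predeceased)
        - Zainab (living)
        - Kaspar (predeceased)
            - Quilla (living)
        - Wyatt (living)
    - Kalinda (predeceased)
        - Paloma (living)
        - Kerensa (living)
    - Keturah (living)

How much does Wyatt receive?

The spouse counts as an additional share at the children's level, so there are 6 primary shares of $60,000. Phaedra takes one such share ($60,000).
The children's combined portion ($300,000) is divided into 5 shares of $60,000: Vikram and Keturah each take $60,000; Joris's $60,000 share passes to Joris's issue; Flora's $60,000 share passes to Flora's issue; Kalinda's $60,000 share passes to Kalinda's issue.
Joris's share ($60,000) is divided into 3 shares of $20,000: Efua, Dora, and Vidar each take $20,000.
Flora's share ($60,000) is divided into 3 shares of $20,000: Zainab and Wyatt each take $20,000; Kaspar's $20,000 share passes to Kaspar's issue.
Kaspar's share ($20,000) passes entirely to Quilla.
Kalinda's share ($60,000) is divided into 2 shares of $30,000: Paloma and Kerensa each take $30,000.

Wyatt receives $20,000.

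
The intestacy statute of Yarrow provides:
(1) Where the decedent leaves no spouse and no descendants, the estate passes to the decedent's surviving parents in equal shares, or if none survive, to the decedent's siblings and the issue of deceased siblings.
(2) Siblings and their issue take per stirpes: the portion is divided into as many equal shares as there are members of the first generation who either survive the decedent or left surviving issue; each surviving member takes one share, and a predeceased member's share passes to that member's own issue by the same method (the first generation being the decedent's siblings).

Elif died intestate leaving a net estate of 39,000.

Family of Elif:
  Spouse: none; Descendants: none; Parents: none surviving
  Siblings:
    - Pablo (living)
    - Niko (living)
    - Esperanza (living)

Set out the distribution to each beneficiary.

The entire 39,000 passes to the siblings and their issue.
That amount (39,000) is divided into 3 shares of 13,000: Pablo, Niko, and Esperanza each take 13,000.

Pablo: 13,000; Niko: 13,000; Esperanza: 13,000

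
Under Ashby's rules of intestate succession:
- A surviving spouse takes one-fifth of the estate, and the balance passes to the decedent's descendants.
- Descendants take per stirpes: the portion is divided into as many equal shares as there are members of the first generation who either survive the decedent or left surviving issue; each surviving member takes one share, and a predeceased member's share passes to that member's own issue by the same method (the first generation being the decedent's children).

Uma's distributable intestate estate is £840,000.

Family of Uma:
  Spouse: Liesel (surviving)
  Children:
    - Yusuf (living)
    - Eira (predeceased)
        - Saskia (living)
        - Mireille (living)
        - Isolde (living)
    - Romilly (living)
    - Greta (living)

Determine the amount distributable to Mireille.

Liesel takes one-fifth of £840,000 = £168,000. The remaining £672,000 passes to the descendants.
The descendants' portion (£672,000) is divided into 4 shares of £168,000: Yusuf, Romilly, and Greta each take £168,000; Eira's £168,000 share passes to Eira's issue.
Eira's share (£168,000) is divided into 3 shares of £56,000: Saskia, Mireille, and Isolde each take £56,000.

Mireille receives £56,000.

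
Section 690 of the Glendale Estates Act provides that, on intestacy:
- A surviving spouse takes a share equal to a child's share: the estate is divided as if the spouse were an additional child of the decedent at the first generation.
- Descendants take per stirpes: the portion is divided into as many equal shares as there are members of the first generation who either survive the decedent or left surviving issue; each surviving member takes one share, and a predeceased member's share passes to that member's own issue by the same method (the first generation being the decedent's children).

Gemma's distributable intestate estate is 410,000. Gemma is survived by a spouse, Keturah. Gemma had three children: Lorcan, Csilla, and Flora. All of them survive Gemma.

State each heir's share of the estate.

The spouse counts as an additional share at the children's level, so there are 4 primary shares of 102,500. Keturah takes one such share (102,500).
The children's combined portion (307,500) is divided into 3 shares of 102,500: Lorcan, Csilla, and Flora each take 102,500.

Keturah: 102,500; Lorcan: 102,500; Csilla: 102,500; Flora: 102,500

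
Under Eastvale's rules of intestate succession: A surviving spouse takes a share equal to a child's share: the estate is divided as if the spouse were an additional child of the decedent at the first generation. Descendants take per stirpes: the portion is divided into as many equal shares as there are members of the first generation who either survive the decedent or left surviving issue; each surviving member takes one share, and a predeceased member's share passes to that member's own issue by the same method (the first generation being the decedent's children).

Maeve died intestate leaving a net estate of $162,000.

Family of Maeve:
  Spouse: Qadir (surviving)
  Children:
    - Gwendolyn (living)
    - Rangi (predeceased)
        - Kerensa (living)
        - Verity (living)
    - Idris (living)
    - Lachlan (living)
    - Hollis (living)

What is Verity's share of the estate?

The spouse counts as an additional share at the children's level, so there are 6 primary shares of $27,000. Qadir takes one such share ($27,000).
The children's combined portion ($135,000) is divided into 5 shares of $27,000: Gwendolyn, Idris, Lachlan, and Hollis each take $27,000; Rangi's $27,000 share passes to Rangi's issue.
Rangi's share ($27,000) is divided into 2 shares of $13,500: Kerensa and Verity each take $13,500.

Verity receives $13,500.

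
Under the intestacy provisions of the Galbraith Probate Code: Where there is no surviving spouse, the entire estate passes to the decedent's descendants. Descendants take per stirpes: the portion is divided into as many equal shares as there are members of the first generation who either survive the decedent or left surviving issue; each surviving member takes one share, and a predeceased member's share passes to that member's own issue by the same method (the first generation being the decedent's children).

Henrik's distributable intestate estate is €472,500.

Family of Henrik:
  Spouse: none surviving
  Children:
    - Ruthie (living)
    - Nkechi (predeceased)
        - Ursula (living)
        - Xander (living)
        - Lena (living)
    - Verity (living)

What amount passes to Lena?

Lena receives €52,500.

The entire €472,500 passes to the descendants.
That amount (€472,500) is divided into 3 shares of €157,500: Ruthie and Verity each take €157,500; Nkechi's €157,500 share passes to Nkechi's issue.
Nkechi's share (€157,500) is divided into 3 shares of €52,500: Ursula, Xander, and Lena each take €52,500.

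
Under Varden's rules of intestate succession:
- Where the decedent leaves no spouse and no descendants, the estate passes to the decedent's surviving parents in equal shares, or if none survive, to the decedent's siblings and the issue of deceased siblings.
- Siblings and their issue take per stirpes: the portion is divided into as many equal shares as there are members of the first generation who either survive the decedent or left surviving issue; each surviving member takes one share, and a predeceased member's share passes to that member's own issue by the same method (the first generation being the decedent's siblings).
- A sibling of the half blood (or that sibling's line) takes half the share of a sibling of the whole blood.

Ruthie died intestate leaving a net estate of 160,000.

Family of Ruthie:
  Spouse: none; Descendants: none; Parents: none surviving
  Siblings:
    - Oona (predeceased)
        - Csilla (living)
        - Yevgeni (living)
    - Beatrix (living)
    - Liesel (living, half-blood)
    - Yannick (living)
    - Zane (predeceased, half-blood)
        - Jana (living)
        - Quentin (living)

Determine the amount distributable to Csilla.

Csilla receives 20,000.

The entire 160,000 passes to the siblings and their issue.
Counting each half-blood sibling's line as half a unit, there are 4 units in 160,000, so one unit is 40,000. Whole-blood lines (Oona, Beatrix, and Yannick) take 40,000 each; half-blood lines (Liesel and Zane) take 20,000 each.
Oona's share (40,000) is divided into 2 shares of 20,000: Csilla and Yevgeni each take 20,000.
Zane's share (20,000) is divided into 2 shares of 10,000: Jana and Quentin each take 10,000.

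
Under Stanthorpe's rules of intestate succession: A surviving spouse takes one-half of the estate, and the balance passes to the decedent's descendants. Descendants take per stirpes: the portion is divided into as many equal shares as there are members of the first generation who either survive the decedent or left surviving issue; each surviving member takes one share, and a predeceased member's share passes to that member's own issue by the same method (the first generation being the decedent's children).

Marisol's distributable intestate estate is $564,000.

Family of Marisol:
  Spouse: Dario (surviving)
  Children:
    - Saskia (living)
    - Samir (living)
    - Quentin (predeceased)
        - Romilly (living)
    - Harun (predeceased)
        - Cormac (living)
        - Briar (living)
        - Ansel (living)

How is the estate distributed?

Dario takes one-half of $564,000 = $282,000. The remaining $282,000 passes to the descendants.
The descendants' portion ($282,000) is divided into 4 shares of $70,500: Saskia and Samir each take $70,500; Quentin's $70,500 share passes to Quentin's issue; Harun's $70,500 share passes to Harun's issue.
Quentin's share ($70,500) passes entirely to Romilly.
Harun's share ($70,500) is divided into 3 shares of $23,500: Cormac, Briar, and Ansel each take $23,500.

Dario: $282,000; Saskia: $70,500; Samir: $70,500; Romilly: $70,500; Cormac: $23,500; Briar: $23,500; Ansel: $23,500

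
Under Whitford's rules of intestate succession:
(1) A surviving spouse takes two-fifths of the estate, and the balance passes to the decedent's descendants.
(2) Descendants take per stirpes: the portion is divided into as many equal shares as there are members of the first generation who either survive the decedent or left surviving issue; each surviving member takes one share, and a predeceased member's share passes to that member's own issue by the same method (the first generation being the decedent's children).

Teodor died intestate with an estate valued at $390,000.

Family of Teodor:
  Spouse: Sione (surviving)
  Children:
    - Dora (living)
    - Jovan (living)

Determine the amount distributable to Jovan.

Jovan receives $117,000.

Sione takes two-fifths of $390,000 = $156,000. The remaining $234,000 passes to the descendants.
The descendants' portion ($234,000) is divided into 2 shares of $117,000: Dora and Jovan each take $117,000.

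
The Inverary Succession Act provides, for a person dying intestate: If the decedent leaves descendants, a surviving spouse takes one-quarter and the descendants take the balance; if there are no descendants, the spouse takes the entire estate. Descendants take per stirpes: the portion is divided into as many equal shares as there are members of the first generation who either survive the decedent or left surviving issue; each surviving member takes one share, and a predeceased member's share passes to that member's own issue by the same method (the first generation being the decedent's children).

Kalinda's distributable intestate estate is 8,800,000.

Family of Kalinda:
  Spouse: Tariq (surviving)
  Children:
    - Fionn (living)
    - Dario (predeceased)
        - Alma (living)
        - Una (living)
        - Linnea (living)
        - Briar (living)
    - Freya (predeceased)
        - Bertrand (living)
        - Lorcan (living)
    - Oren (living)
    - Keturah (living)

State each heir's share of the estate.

Tariq: 2,200,000; Fionn: 1,320,000; Alma: 330,000; Una: 330,000; Linnea: 330,000; Briar: 330,000; Bertrand: 660,000; Lorcan: 660,000; Oren: 1,320,000; Keturah: 1,320,000

Tariq takes one-quarter of 8,800,000 = 2,200,000. The remaining 6,600,000 passes to the descendants.
The descendants' portion (6,600,000) is divided into 5 shares of 1,320,000: Fionn, Oren, and Keturah each take 1,320,000; Dario's 1,320,000 share passes to Dario's issue; Freya's 1,320,000 share passes to Freya's issue.
Dario's share (1,320,000) is divided into 4 shares of 330,000: Alma, Una, Linnea, and Briar each take 330,000.
Freya's share (1,320,000) is divided into 2 shares of 660,000: Bertrand and Lorcan each take 660,000.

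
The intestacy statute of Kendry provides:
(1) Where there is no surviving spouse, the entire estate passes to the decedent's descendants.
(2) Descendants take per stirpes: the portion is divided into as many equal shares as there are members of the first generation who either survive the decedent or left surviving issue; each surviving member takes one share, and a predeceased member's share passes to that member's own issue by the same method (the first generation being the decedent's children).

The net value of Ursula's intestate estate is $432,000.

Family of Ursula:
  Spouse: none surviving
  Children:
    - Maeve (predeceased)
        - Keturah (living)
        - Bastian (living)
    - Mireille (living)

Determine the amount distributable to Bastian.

Bastian receives $108,000.

The entire $432,000 passes to the descendants.
That amount ($432,000) is divided into 2 shares of $216,000: Mireille takes $216,000; Maeve's $216,000 share passes to Maeve's issue.
Maeve's share ($216,000) is divided into 2 shares of $108,000: Keturah and Bastian each take $108,000.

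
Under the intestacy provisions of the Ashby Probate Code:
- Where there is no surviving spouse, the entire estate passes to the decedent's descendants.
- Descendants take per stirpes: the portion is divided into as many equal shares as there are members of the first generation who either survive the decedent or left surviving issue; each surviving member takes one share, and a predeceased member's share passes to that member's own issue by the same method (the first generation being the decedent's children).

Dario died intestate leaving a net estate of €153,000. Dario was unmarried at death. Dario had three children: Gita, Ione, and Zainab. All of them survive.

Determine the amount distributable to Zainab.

Zainab receives €51,000.

The entire €153,000 passes to the descendants.
That amount (€153,000) is divided into 3 shares of €51,000: Gita, Ione, and Zainab each take €51,000.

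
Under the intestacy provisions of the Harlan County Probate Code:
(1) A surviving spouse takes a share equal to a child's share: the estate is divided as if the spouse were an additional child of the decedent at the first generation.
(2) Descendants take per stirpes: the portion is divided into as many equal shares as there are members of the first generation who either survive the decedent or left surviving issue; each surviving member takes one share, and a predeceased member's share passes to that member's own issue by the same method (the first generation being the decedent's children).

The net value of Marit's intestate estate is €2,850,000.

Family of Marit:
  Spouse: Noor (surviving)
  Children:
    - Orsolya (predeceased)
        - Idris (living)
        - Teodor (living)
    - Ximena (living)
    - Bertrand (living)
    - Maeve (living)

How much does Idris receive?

The spouse counts as an additional share at the children's level, so there are 5 primary shares of €570,000. Noor takes one such share (€570,000).
The children's combined portion (€2,280,000) is divided into 4 shares of €570,000: Ximena, Bertrand, and Maeve each take €570,000; Orsolya's €570,000 share passes to Orsolya's issue.
Orsolya's share (€570,000) is divided into 2 shares of €285,000: Idris and Teodor each take €285,000.

Idris receives €285,000.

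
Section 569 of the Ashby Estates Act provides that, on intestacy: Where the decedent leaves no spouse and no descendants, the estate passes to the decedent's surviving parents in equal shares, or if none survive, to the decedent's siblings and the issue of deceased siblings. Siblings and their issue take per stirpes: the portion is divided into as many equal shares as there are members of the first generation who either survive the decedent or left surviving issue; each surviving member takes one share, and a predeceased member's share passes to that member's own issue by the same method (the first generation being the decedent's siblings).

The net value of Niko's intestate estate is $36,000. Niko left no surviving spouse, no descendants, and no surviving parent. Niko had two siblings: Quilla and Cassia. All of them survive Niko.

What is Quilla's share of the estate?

Quilla receives $18,000.

The entire $36,000 passes to the siblings and their issue.
That amount ($36,000) is divided into 2 shares of $18,000: Quilla and Cassia each take $18,000.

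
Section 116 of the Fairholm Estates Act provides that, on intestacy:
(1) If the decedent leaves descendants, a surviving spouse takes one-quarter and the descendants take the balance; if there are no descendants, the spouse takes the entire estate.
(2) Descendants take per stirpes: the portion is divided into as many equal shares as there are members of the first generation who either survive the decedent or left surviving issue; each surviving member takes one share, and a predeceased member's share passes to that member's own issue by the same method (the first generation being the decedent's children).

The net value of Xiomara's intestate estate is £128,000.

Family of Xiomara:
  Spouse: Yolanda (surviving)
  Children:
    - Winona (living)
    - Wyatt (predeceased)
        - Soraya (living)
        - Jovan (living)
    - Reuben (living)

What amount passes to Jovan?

Yolanda takes one-quarter of £128,000 = £32,000. The remaining £96,000 passes to the descendants.
The descendants' portion (£96,000) is divided into 3 shares of £32,000: Winona and Reuben each take £32,000; Wyatt's £32,000 share passes to Wyatt's issue.
Wyatt's share (£32,000) is divided into 2 shares of £16,000: Soraya and Jovan each take £16,000.

Jovan receives £16,000.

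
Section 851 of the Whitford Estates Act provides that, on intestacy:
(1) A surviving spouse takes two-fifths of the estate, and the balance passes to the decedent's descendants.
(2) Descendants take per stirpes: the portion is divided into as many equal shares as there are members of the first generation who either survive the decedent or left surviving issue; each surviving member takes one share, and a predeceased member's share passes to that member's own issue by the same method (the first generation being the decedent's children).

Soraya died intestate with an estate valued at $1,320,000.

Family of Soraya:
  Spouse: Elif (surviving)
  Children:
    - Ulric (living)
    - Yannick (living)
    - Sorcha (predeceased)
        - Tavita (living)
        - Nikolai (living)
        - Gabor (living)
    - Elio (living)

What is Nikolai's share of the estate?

Nikolai receives $66,000.

Elif takes two-fifths of $1,320,000 = $528,000. The remaining $792,000 passes to the descendants.
The descendants' portion ($792,000) is divided into 4 shares of $198,000: Ulric, Yannick, and Elio each take $198,000; Sorcha's $198,000 share passes to Sorcha's issue.
Sorcha's share ($198,000) is divided into 3 shares of $66,000: Tavita, Nikolai, and Gabor each take $66,000.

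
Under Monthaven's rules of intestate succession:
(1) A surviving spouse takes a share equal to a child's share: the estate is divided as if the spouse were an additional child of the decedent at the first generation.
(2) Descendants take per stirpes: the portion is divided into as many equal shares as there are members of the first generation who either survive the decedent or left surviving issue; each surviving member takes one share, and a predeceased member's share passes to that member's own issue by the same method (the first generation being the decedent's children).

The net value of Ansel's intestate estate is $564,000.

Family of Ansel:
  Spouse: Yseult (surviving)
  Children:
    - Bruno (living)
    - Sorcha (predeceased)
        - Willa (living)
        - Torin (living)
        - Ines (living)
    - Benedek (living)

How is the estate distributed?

Yseult: $141,000; Bruno: $141,000; Willa: $47,000; Torin: $47,000; Ines: $47,000; Benedek: $141,000

The spouse counts as an additional share at the children's level, so there are 4 primary shares of $141,000. Yseult takes one such share ($141,000).
The children's combined portion ($423,000) is divided into 3 shares of $141,000: Bruno and Benedek each take $141,000; Sorcha's $141,000 share passes to Sorcha's issue.
Sorcha's share ($141,000) is divided into 3 shares of $47,000: Willa, Torin, and Ines each take $47,000.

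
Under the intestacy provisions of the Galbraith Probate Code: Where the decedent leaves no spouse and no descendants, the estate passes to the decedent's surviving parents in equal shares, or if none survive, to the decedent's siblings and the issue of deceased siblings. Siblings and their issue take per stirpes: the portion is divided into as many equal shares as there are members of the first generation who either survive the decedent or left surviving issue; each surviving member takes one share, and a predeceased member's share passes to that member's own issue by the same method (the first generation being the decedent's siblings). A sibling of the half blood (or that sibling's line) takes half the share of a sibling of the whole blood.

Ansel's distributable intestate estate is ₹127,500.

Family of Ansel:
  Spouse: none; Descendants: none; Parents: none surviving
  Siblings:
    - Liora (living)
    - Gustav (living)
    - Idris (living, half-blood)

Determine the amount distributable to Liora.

Liora receives ₹51,000.

The entire ₹127,500 passes to the siblings and their issue.
Counting each half-blood sibling's line as half a unit, there are 5/2 units in ₹127,500, so one unit is ₹51,000. Whole-blood lines (Liora and Gustav) take ₹51,000 each; half-blood lines (Idris) take ₹25,500 each.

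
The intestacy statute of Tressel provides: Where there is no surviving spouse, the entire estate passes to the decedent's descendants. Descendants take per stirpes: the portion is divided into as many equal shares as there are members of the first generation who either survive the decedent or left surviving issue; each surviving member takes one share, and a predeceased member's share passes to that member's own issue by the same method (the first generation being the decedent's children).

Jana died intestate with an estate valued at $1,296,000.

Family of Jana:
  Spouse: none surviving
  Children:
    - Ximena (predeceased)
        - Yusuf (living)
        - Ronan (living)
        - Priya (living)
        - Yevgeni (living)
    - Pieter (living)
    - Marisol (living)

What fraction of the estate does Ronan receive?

The entire $1,296,000 passes to the descendants.
That amount ($1,296,000) is divided into 3 shares of $432,000: Pieter and Marisol each take $432,000; Ximena's $432,000 share passes to Ximena's issue.
Ximena's share ($432,000) is divided into 4 shares of $108,000: Yusuf, Ronan, Priya, and Yevgeni each take $108,000.

Ronan receives 1/12 of the estate.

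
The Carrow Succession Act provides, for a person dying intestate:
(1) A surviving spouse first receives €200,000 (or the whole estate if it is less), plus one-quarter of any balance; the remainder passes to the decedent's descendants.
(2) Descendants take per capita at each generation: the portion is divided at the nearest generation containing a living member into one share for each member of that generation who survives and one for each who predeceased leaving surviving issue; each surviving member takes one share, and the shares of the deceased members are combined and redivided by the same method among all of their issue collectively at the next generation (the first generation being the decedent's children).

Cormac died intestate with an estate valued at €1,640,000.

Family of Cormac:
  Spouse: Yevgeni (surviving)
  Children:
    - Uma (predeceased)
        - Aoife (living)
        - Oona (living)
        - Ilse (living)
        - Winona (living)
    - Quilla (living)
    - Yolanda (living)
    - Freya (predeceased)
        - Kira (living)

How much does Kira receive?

Yevgeni first takes €200,000, leaving a balance of €1,440,000. Yevgeni then takes one-quarter of the balance (€360,000), for a total of €560,000. The remaining €1,080,000 passes to the descendants.
The descendants' portion (€1,080,000) is divided at the children's generation into 4 shares of €270,000. Quilla and Yolanda each take €270,000. The 2 shares of the deceased (Uma and Freya) are combined into a pool of €540,000.
That pool (€540,000) is divided at the grandchildren's generation equally among Aoife, Oona, Ilse, Winona, and Kira: €108,000 each.

Kira receives €108,000.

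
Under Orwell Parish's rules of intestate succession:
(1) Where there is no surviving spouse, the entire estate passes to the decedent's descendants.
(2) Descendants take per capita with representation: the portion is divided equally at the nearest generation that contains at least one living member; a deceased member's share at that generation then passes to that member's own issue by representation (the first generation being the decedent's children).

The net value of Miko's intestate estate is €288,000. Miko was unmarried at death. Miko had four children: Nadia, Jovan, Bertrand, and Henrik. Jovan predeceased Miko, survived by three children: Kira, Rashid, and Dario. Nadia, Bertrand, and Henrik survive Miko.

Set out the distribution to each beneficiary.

The entire €288,000 passes to the descendants.
That amount (€288,000) is divided into 4 shares of €72,000: Nadia, Bertrand, and Henrik each take €72,000; Jovan's €72,000 share passes to Jovan's issue.
Jovan's share (€72,000) is divided into 3 shares of €24,000: Kira, Rashid, and Dario each take €24,000.

Nadia: €72,000; Kira: €24,000; Rashid: €24,000; Dario: €24,000; Bertrand: €72,000; Henrik: €72,000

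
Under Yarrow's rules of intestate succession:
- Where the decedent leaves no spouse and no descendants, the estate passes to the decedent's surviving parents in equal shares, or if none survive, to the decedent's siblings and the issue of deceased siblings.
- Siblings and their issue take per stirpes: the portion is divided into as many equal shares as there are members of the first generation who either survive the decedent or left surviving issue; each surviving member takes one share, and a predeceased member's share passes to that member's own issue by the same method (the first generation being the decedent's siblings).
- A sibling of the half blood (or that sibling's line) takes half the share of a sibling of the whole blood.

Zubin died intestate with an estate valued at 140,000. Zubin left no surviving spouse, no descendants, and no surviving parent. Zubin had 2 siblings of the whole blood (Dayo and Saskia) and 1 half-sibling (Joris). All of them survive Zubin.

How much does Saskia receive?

Saskia receives 56,000.

The entire 140,000 passes to the siblings and their issue.
Counting each half-blood sibling's line as half a unit, there are 5/2 units in 140,000, so one unit is 56,000. Whole-blood lines (Dayo and Saskia) take 56,000 each; half-blood lines (Joris) take 28,000 each.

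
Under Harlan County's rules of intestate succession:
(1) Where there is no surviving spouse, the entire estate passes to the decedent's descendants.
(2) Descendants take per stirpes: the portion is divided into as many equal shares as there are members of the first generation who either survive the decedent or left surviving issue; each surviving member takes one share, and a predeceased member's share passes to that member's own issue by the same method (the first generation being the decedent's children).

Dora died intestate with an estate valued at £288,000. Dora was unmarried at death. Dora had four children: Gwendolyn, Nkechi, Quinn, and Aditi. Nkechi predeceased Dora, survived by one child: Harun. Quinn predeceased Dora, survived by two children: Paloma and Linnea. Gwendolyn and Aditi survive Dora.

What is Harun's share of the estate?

Harun receives £72,000.

The entire £288,000 passes to the descendants.
That amount (£288,000) is divided into 4 shares of £72,000: Gwendolyn and Aditi each take £72,000; Nkechi's £72,000 share passes to Nkechi's issue; Quinn's £72,000 share passes to Quinn's issue.
Nkechi's share (£72,000) passes entirely to Harun.
Quinn's share (£72,000) is divided into 2 shares of £36,000: Paloma and Linnea each take £36,000.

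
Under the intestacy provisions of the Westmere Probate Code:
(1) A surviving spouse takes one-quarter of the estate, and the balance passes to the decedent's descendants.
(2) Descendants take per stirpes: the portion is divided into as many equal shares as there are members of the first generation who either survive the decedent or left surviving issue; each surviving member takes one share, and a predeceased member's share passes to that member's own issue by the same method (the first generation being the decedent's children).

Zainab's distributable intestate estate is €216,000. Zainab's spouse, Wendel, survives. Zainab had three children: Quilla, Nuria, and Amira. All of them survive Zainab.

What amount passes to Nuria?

Wendel takes one-quarter of €216,000 = €54,000. The remaining €162,000 passes to the descendants.
The descendants' portion (€162,000) is divided into 3 shares of €54,000: Quilla, Nuria, and Amira each take €54,000.

Nuria receives €54,000.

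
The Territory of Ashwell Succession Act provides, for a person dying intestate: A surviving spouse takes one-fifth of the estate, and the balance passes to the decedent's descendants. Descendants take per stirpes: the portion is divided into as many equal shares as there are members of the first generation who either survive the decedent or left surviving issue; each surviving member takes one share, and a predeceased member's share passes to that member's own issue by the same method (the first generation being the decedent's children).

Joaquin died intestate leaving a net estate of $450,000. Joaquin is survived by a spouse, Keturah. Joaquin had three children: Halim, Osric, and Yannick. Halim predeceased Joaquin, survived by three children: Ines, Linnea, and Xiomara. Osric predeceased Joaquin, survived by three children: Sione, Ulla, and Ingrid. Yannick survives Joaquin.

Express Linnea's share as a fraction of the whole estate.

Keturah takes one-fifth of $450,000 = $90,000. The remaining $360,000 passes to the descendants.
The descendants' portion ($360,000) is divided into 3 shares of $120,000: Yannick takes $120,000; Halim's $120,000 share passes to Halim's issue; Osric's $120,000 share passes to Osric's issue.
Halim's share ($120,000) is divided into 3 shares of $40,000: Ines, Linnea, and Xiomara each take $40,000.
Osric's share ($120,000) is divided into 3 shares of $40,000: Sione, Ulla, and Ingrid each take $40,000.

Linnea receives 4/45 of the estate.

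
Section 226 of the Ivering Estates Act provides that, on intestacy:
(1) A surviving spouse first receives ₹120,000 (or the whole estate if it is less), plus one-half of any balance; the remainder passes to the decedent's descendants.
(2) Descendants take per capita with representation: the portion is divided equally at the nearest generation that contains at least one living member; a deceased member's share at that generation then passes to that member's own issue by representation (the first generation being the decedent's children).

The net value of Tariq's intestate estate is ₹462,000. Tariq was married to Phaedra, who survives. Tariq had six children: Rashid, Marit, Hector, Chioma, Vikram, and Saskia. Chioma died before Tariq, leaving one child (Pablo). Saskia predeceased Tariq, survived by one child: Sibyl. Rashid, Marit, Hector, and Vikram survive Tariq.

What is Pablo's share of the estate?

Phaedra first takes ₹120,000, leaving a balance of ₹342,000. Phaedra then takes one-half of the balance (₹171,000), for a total of ₹291,000. The remaining ₹171,000 passes to the descendants.
The descendants' portion (₹171,000) is divided into 6 shares of ₹28,500: Rashid, Marit, Hector, and Vikram each take ₹28,500; Chioma's ₹28,500 share passes to Chioma's issue; Saskia's ₹28,500 share passes to Saskia's issue.
Chioma's share (₹28,500) passes entirely to Pablo.
Saskia's share (₹28,500) passes entirely to Sibyl.

Pablo receives ₹28,500.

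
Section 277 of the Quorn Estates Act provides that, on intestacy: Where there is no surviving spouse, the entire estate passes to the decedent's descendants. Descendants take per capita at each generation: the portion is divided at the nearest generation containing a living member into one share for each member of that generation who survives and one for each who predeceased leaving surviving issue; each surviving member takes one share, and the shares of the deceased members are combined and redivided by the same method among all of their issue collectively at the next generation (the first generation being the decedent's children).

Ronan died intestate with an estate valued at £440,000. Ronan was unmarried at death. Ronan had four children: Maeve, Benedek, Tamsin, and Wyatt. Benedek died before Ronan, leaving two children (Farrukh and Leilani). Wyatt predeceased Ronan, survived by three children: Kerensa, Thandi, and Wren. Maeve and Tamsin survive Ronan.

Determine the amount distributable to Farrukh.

The entire £440,000 passes to the descendants.
That amount (£440,000) is divided at the children's generation into 4 shares of £110,000. Maeve and Tamsin each take £110,000. The 2 shares of the deceased (Benedek and Wyatt) are combined into a pool of £220,000.
That pool (£220,000) is divided at the grandchildren's generation equally among Farrukh, Leilani, Kerensa, Thandi, and Wren: £44,000 each.

Farrukh receives £44,000.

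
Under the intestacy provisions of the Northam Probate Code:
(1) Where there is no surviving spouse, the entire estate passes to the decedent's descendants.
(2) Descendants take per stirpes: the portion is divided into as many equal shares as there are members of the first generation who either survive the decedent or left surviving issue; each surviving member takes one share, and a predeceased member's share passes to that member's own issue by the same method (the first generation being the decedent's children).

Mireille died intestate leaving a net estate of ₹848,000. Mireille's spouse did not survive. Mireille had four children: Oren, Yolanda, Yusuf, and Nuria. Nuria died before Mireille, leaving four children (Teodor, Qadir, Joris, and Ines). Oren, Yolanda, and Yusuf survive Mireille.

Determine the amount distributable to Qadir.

Qadir receives ₹53,000.

The entire ₹848,000 passes to the descendants.
That amount (₹848,000) is divided into 4 shares of ₹212,000: Oren, Yolanda, and Yusuf each take ₹212,000; Nuria's ₹212,000 share passes to Nuria's issue.
Nuria's share (₹212,000) is divided into 4 shares of ₹53,000: Teodor, Qadir, Joris, and Ines each take ₹53,000.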